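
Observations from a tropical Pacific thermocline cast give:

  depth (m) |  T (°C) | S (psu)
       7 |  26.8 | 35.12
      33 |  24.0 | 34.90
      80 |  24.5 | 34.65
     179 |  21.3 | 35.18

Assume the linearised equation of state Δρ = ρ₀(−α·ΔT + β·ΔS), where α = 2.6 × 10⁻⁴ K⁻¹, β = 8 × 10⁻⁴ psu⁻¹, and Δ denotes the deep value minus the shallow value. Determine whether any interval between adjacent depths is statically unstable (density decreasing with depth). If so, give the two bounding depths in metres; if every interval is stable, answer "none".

Evaluate Δρ/ρ₀ = −αΔT + βΔS across each adjacent pair:
  7–33 m: −αΔT+βΔS = −(2.6 × 10⁻⁴)(-2.8)+(8 × 10⁻⁴)(-0.22) = 5.5 × 10⁻⁴ → stable
  33–80 m: −αΔT+βΔS = −(2.6 × 10⁻⁴)(+0.5)+(8 × 10⁻⁴)(-0.25) = -3.3 × 10⁻⁴ → UNSTABLE
  80–179 m: −αΔT+βΔS = −(2.6 × 10⁻⁴)(-3.2)+(8 × 10⁻⁴)(+0.53) = 1.3 × 10⁻³ → stable
The 33–80 m interval has Δρ < 0: lighter water underlies denser water.

33–80 m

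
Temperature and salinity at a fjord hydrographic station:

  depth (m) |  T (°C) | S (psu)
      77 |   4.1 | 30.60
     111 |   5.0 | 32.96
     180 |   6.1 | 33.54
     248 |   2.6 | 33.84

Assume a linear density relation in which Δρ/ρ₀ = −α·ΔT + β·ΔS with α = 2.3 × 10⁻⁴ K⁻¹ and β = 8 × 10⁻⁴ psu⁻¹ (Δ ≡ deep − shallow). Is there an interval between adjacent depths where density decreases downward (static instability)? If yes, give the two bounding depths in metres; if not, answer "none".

Evaluate Δρ/ρ₀ = −αΔT + βΔS across each adjacent pair:
  77–111 m: −αΔT+βΔS = −(2.3 × 10⁻⁴)(+0.9)+(8 × 10⁻⁴)(+2.36) = 1.7 × 10⁻³ → stable
  111–180 m: −αΔT+βΔS = −(2.3 × 10⁻⁴)(+1.1)+(8 × 10⁻⁴)(+0.58) = 2.1 × 10⁻⁴ → stable
  180–248 m: −αΔT+βΔS = −(2.3 × 10⁻⁴)(-3.5)+(8 × 10⁻⁴)(+0.30) = 1.0 × 10⁻³ → stable
Every interval has Δρ > 0: the column is stably stratified throughout.

none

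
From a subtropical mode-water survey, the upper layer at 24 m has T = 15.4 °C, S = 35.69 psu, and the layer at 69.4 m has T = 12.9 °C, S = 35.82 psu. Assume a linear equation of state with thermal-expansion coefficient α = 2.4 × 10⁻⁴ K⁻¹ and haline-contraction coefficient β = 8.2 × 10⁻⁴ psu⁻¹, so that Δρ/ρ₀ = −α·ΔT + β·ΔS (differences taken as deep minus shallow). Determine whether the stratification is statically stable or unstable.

stable

ΔT = 12.9 − 15.4 = -2.5 K and ΔS = 35.82 − 35.69 = +0.13 psu (deep − shallow).
−αΔT = 6.00 × 10⁻⁴; βΔS = 1.066 × 10⁻⁴; sum Δρ/ρ₀ = 7.066 × 10⁻⁴.
Δρ/ρ₀ > 0, so Δρ > 0: deeper water is denser → statically stable.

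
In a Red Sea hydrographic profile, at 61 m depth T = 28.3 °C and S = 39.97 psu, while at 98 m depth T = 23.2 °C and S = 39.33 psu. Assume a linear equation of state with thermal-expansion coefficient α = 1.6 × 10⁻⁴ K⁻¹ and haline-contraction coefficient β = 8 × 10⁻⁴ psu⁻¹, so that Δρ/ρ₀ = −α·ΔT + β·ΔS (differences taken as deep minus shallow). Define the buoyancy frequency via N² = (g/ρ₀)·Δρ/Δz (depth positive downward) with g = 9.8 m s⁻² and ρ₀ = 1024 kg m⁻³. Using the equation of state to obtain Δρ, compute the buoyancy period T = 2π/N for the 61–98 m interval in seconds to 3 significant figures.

ΔT = -5.1 K, ΔS = -0.64 psu (deep − shallow).
Δρ/ρ₀ = −αΔT + βΔS = 8.16 × 10⁻⁴ − 5.12 × 10⁻⁴ = 3.04 × 10⁻⁴, so Δρ ≈ 0.3113 kg m⁻³.
N² = (g/ρ₀)·Δρ/Δz = g·(Δρ/ρ₀)/Δz = 9.8 × 3.04 × 10⁻⁴ / 37 = 8.0519 × 10⁻⁵ s⁻².
N = √(8.0519 × 10⁻⁵) = 8.9732 × 10⁻³ rad s⁻¹ → T = 2π/N = 700.22 s ≈ 700 s.

700 s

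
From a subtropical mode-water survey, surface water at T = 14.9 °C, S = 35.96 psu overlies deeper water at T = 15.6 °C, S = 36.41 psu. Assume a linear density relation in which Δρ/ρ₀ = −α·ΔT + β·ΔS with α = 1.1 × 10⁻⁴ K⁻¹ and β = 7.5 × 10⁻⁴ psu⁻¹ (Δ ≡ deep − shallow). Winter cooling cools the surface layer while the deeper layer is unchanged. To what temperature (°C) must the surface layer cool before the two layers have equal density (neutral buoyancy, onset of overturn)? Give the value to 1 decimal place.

12.5 °C

Neutral buoyancy requires Δρ = 0, i.e. −α(T_deep − T_surf′) + β(S_deep − S_surf) = 0.
T_surf′ = T_deep − (β/α)·ΔS = 15.6 − (7.5 × 10⁻⁴/1.1 × 10⁻⁴)·(+0.45) = 12.532 °C.
Cooling required: 14.9 − (12.532) = 2.368 °C.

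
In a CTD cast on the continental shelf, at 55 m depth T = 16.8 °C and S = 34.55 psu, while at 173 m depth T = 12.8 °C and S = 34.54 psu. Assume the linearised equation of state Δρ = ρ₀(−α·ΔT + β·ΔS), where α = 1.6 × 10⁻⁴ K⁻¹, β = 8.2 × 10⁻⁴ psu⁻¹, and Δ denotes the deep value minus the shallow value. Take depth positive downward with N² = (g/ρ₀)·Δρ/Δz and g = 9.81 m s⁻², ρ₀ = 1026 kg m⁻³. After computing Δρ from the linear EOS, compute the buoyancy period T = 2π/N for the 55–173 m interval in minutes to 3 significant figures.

14.4 min

ΔT = -4.0 K, ΔS = -0.01 psu (deep − shallow).
Δρ/ρ₀ = −αΔT + βΔS = 6.40 × 10⁻⁴ − 8.20 × 10⁻⁶ = 6.318 × 10⁻⁴, so Δρ ≈ 0.6482 kg m⁻³.
N² = (g/ρ₀)·Δρ/Δz = g·(Δρ/ρ₀)/Δz = 9.81 × 6.318 × 10⁻⁴ / 118 = 5.2525 × 10⁻⁵ s⁻².
N = √(5.2525 × 10⁻⁵) = 7.2474 × 10⁻³ rad s⁻¹ → T = 2π/N = 866.96 s = 14.449 min ≈ 14.4 min.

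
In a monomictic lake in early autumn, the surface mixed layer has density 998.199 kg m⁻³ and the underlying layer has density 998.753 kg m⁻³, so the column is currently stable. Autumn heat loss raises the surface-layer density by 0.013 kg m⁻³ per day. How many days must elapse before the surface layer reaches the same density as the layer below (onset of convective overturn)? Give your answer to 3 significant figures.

Density deficit of the surface layer: 998.753 − 998.199 = 0.554 kg m⁻³.
Required change = 0.554 / 0.013 = 42.6 days.

42.6 days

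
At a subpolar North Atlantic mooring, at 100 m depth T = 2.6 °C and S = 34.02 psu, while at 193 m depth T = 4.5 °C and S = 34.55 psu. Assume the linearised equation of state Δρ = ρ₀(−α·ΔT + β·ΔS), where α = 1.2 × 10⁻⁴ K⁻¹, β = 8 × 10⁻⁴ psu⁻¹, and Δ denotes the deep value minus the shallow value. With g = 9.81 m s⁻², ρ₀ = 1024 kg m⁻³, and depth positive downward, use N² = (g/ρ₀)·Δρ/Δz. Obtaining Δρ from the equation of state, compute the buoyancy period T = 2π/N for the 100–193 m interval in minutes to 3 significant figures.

ΔT = +1.9 K, ΔS = +0.53 psu (deep − shallow).
Δρ/ρ₀ = −αΔT + βΔS = -2.28 × 10⁻⁴ + 4.24 × 10⁻⁴ = 1.96 × 10⁻⁴, so Δρ ≈ 0.2007 kg m⁻³.
N² = (g/ρ₀)·Δρ/Δz = g·(Δρ/ρ₀)/Δz = 9.81 × 1.96 × 10⁻⁴ / 93 = 2.0675 × 10⁻⁵ s⁻².
N = √(2.0675 × 10⁻⁵) = 4.5470 × 10⁻³ rad s⁻¹ → T = 2π/N = 1.3818 × 10³ s = 23.030 min ≈ 23.0 min.

23.0 min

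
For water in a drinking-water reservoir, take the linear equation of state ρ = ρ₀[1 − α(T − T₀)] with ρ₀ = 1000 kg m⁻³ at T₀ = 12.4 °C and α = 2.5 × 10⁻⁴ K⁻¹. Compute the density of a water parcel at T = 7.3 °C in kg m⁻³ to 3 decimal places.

T − T₀ = -5.1 K.
Bracket = 1 − α·(-5.1) = 1 + (1.275 × 10⁻³) = 1.0012750.
ρ = 1000 × 1.0012750 = 1001.275 kg m⁻³.

1001.275 kg m⁻³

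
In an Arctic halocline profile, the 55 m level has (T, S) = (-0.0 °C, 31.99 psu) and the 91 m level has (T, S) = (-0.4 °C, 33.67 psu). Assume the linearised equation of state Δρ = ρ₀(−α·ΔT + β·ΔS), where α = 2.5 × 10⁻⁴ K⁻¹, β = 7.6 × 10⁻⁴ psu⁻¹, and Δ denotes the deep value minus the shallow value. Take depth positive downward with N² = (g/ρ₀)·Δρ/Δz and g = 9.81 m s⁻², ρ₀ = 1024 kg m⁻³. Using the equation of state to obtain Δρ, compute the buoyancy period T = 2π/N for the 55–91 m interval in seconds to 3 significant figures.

324 s

ΔT = -0.4 K, ΔS = +1.68 psu (deep − shallow).
Δρ/ρ₀ = −αΔT + βΔS = 1.00 × 10⁻⁴ + 1.2768 × 10⁻³ = 1.3768 × 10⁻³, so Δρ ≈ 1.410 kg m⁻³.
N² = (g/ρ₀)·Δρ/Δz = g·(Δρ/ρ₀)/Δz = 9.81 × 1.3768 × 10⁻³ / 36 = 3.7518 × 10⁻⁴ s⁻².
N = √(3.7518 × 10⁻⁴) = 0.019370 rad s⁻¹ → T = 2π/N = 324.38 s ≈ 324 s.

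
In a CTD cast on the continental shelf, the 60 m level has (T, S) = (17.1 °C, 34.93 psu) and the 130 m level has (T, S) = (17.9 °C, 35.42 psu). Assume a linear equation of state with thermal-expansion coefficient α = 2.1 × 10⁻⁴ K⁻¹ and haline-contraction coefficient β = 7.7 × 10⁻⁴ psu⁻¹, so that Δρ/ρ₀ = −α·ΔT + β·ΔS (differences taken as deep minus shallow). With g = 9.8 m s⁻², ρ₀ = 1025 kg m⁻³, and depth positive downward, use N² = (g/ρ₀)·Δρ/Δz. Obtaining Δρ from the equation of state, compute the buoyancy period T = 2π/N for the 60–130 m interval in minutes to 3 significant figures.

19.3 min

ΔT = +0.8 K, ΔS = +0.49 psu (deep − shallow).
Δρ/ρ₀ = −αΔT + βΔS = -1.68 × 10⁻⁴ + 3.773 × 10⁻⁴ = 2.093 × 10⁻⁴, so Δρ ≈ 0.2145 kg m⁻³.
N² = (g/ρ₀)·Δρ/Δz = g·(Δρ/ρ₀)/Δz = 9.8 × 2.093 × 10⁻⁴ / 70 = 2.9302 × 10⁻⁵ s⁻².
N = √(2.9302 × 10⁻⁵) = 5.4131 × 10⁻³ rad s⁻¹ → T = 2π/N = 1.1607 × 10³ s = 19.345 min ≈ 19.3 min.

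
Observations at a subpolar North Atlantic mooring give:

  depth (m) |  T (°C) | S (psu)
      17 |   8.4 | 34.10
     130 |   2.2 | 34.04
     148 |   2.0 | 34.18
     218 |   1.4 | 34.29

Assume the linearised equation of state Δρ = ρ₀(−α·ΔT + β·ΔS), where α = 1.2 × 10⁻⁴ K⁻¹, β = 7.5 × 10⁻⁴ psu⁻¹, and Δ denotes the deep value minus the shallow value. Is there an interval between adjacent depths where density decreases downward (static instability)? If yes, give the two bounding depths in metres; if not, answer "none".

none

Evaluate Δρ/ρ₀ = −αΔT + βΔS across each adjacent pair:
  17–130 m: −αΔT+βΔS = −(1.2 × 10⁻⁴)(-6.2)+(7.5 × 10⁻⁴)(-0.06) = 7.0 × 10⁻⁴ → stable
  130–148 m: −αΔT+βΔS = −(1.2 × 10⁻⁴)(-0.2)+(7.5 × 10⁻⁴)(+0.14) = 1.3 × 10⁻⁴ → stable
  148–218 m: −αΔT+βΔS = −(1.2 × 10⁻⁴)(-0.6)+(7.5 × 10⁻⁴)(+0.11) = 1.5 × 10⁻⁴ → stable
Every interval has Δρ > 0: the column is stably stratified throughout.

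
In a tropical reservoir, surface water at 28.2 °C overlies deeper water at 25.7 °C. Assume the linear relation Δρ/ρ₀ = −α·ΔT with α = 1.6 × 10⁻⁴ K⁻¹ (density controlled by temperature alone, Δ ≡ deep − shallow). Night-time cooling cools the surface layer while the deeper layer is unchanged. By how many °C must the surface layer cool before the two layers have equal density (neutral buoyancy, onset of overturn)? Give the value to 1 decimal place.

With temperature the only control, equal density requires T_surf′ = T_deep.
T_surf′ = 25.7 °C.
Cooling required: 28.2 − 25.7 = 2.5 °C.

2.5 °C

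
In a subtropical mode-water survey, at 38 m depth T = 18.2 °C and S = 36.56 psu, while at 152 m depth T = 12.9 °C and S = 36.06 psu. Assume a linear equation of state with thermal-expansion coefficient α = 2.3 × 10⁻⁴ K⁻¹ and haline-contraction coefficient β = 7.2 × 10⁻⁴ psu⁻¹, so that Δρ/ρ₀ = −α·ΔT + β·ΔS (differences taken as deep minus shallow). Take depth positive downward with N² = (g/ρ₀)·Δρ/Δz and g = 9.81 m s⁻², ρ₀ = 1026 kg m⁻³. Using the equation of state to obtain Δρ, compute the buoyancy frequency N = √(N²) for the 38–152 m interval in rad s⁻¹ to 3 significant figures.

ΔT = -5.3 K, ΔS = -0.50 psu (deep − shallow).
Δρ/ρ₀ = −αΔT + βΔS = 1.219 × 10⁻³ − 3.60 × 10⁻⁴ = 8.59 × 10⁻⁴, so Δρ ≈ 0.8813 kg m⁻³.
N² = (g/ρ₀)·Δρ/Δz = g·(Δρ/ρ₀)/Δz = 9.81 × 8.59 × 10⁻⁴ / 114 = 7.3919 × 10⁻⁵ s⁻².
N = √(7.3919 × 10⁻⁵) = 8.5976 × 10⁻³ rad s⁻¹ ≈ 8.60 × 10⁻³ rad s⁻¹.

8.60 × 10⁻³ rad s⁻¹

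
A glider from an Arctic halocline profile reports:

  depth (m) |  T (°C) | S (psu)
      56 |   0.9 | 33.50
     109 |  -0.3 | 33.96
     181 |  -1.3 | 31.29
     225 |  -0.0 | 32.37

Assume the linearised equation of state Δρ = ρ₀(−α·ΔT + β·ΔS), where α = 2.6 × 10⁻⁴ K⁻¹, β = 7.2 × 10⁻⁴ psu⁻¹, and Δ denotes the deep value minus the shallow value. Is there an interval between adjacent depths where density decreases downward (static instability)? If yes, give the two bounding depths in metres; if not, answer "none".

Evaluate Δρ/ρ₀ = −αΔT + βΔS across each adjacent pair:
  56–109 m: −αΔT+βΔS = −(2.6 × 10⁻⁴)(-1.2)+(7.2 × 10⁻⁴)(+0.46) = 6.4 × 10⁻⁴ → stable
  109–181 m: −αΔT+βΔS = −(2.6 × 10⁻⁴)(-1.0)+(7.2 × 10⁻⁴)(-2.67) = -1.7 × 10⁻³ → UNSTABLE
  181–225 m: −αΔT+βΔS = −(2.6 × 10⁻⁴)(+1.3)+(7.2 × 10⁻⁴)(+1.08) = 4.4 × 10⁻⁴ → stable
The 109–181 m interval has Δρ < 0: lighter water underlies denser water.

109–181 m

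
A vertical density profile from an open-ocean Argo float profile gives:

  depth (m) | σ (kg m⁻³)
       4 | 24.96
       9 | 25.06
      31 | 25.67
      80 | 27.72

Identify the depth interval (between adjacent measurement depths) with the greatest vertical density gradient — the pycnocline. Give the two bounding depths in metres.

31–80 m

Compute the density gradient over each adjacent pair:
  4–9 m: Δρ/Δz = 0.10/5 = 0.020 kg m⁻⁴
  9–31 m: Δρ/Δz = 0.61/22 = 0.028 kg m⁻⁴
  31–80 m: Δρ/Δz = 2.05/49 = 0.042 kg m⁻⁴
The largest gradient is in the 31–80 m interval — the pycnocline.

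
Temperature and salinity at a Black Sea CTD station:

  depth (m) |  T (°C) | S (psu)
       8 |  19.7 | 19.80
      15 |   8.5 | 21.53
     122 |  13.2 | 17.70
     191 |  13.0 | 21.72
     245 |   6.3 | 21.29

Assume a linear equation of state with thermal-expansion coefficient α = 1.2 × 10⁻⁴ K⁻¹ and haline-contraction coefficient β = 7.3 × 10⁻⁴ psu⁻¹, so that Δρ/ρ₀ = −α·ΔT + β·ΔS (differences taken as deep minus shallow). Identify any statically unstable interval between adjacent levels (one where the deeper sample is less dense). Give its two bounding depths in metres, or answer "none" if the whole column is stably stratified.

15–122 m

Evaluate Δρ/ρ₀ = −αΔT + βΔS across each adjacent pair:
  8–15 m: −αΔT+βΔS = −(1.2 × 10⁻⁴)(-11.2)+(7.3 × 10⁻⁴)(+1.73) = 2.6 × 10⁻³ → stable
  15–122 m: −αΔT+βΔS = −(1.2 × 10⁻⁴)(+4.7)+(7.3 × 10⁻⁴)(-3.83) = -3.4 × 10⁻³ → UNSTABLE
  122–191 m: −αΔT+βΔS = −(1.2 × 10⁻⁴)(-0.2)+(7.3 × 10⁻⁴)(+4.02) = 3.0 × 10⁻³ → stable
  191–245 m: −αΔT+βΔS = −(1.2 × 10⁻⁴)(-6.7)+(7.3 × 10⁻⁴)(-0.43) = 4.9 × 10⁻⁴ → stable
The 15–122 m interval has Δρ < 0: lighter water underlies denser water.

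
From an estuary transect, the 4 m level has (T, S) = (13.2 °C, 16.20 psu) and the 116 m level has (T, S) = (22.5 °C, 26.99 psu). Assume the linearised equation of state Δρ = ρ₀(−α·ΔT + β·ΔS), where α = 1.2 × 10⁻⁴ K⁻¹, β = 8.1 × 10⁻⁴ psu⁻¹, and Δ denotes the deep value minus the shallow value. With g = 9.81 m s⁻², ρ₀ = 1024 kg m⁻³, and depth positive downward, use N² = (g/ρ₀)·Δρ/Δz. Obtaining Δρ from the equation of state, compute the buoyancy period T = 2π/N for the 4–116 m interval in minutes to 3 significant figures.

4.05 min

ΔT = +9.3 K, ΔS = +10.79 psu (deep − shallow).
Δρ/ρ₀ = −αΔT + βΔS = -1.116 × 10⁻³ + 8.7399 × 10⁻³ = 7.6239 × 10⁻³, so Δρ ≈ 7.807 kg m⁻³.
N² = (g/ρ₀)·Δρ/Δz = g·(Δρ/ρ₀)/Δz = 9.81 × 7.6239 × 10⁻³ / 112 = 6.6777 × 10⁻⁴ s⁻².
N = √(6.6777 × 10⁻⁴) = 0.025841 rad s⁻¹ → T = 2π/N = 243.15 s = 4.0525 min ≈ 4.05 min.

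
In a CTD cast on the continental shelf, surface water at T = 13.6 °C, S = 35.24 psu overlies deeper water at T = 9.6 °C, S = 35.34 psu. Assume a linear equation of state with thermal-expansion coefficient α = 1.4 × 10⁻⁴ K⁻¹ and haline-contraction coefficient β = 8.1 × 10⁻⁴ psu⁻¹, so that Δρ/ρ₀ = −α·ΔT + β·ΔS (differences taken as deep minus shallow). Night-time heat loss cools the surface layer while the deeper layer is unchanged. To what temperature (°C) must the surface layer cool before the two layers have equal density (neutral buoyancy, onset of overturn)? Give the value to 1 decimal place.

9.0 °C

Neutral buoyancy requires Δρ = 0, i.e. −α(T_deep − T_surf′) + β(S_deep − S_surf) = 0.
T_surf′ = T_deep − (β/α)·ΔS = 9.6 − (8.1 × 10⁻⁴/1.4 × 10⁻⁴)·(+0.10) = 9.021 °C.
Cooling required: 13.6 − (9.021) = 4.579 °C.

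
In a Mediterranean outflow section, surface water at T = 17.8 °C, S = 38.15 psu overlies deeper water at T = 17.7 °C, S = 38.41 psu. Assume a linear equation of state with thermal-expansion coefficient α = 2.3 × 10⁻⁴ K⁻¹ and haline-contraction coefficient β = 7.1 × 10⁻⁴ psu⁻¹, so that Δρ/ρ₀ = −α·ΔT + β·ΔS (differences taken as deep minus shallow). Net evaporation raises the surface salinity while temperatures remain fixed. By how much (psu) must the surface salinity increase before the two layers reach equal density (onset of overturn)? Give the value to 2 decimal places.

Neutral buoyancy requires −α(T_deep − T_surf) + β(S_deep − S_surf′) = 0.
S_surf′ = S_deep − (α/β)·ΔT = 38.41 − (2.3 × 10⁻⁴/7.1 × 10⁻⁴)·(-0.1) = 38.4424 psu.
Increase required: 38.4424 − 38.15 = 0.2924 psu.

0.29 psu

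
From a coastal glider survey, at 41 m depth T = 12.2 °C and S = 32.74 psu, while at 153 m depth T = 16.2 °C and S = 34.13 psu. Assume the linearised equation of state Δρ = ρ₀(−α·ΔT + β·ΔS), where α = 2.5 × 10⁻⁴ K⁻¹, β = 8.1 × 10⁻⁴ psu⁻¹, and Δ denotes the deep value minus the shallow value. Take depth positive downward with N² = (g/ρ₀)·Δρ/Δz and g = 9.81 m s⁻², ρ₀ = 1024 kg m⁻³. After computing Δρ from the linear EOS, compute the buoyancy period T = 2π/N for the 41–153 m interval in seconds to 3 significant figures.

ΔT = +4.0 K, ΔS = +1.39 psu (deep − shallow).
Δρ/ρ₀ = −αΔT + βΔS = -1.00 × 10⁻³ + 1.1259 × 10⁻³ = 1.259 × 10⁻⁴, so Δρ ≈ 0.1289 kg m⁻³.
N² = (g/ρ₀)·Δρ/Δz = g·(Δρ/ρ₀)/Δz = 9.81 × 1.259 × 10⁻⁴ / 112 = 1.1027 × 10⁻⁵ s⁻².
N = √(1.1027 × 10⁻⁵) = 3.3207 × 10⁻³ rad s⁻¹ → T = 2π/N = 1.8921 × 10³ s ≈ 1.89 × 10³ s.

1.89 × 10³ s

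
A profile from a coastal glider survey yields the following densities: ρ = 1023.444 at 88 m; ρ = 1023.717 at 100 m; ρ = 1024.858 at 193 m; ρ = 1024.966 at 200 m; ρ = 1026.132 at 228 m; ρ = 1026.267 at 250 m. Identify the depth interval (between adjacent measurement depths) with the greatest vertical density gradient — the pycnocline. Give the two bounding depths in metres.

200–228 m

Compute the density gradient over each adjacent pair:
  88–100 m: Δρ/Δz = 0.273/12 = 0.023 kg m⁻⁴
  100–193 m: Δρ/Δz = 1.141/93 = 0.012 kg m⁻⁴
  193–200 m: Δρ/Δz = 0.108/7 = 0.015 kg m⁻⁴
  200–228 m: Δρ/Δz = 1.166/28 = 0.042 kg m⁻⁴
  228–250 m: Δρ/Δz = 0.135/22 = 6.1 × 10⁻³ kg m⁻⁴
The largest gradient is in the 200–228 m interval — the pycnocline.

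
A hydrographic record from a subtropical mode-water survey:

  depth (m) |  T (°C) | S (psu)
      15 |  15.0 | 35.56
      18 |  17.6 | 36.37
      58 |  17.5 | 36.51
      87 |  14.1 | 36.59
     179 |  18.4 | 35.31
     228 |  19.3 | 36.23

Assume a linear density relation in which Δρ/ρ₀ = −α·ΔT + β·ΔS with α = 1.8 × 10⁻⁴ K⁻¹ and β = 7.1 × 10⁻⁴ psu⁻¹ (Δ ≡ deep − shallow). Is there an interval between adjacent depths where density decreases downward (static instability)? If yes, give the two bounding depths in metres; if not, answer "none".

87–179 m

Evaluate Δρ/ρ₀ = −αΔT + βΔS across each adjacent pair:
  15–18 m: −αΔT+βΔS = −(1.8 × 10⁻⁴)(+2.6)+(7.1 × 10⁻⁴)(+0.81) = 1.1 × 10⁻⁴ → stable
  18–58 m: −αΔT+βΔS = −(1.8 × 10⁻⁴)(-0.1)+(7.1 × 10⁻⁴)(+0.14) = 1.2 × 10⁻⁴ → stable
  58–87 m: −αΔT+βΔS = −(1.8 × 10⁻⁴)(-3.4)+(7.1 × 10⁻⁴)(+0.08) = 6.7 × 10⁻⁴ → stable
  87–179 m: −αΔT+βΔS = −(1.8 × 10⁻⁴)(+4.3)+(7.1 × 10⁻⁴)(-1.28) = -1.7 × 10⁻³ → UNSTABLE
  179–228 m: −αΔT+βΔS = −(1.8 × 10⁻⁴)(+0.9)+(7.1 × 10⁻⁴)(+0.92) = 4.9 × 10⁻⁴ → stable
The 87–179 m interval has Δρ < 0: lighter water underlies denser water.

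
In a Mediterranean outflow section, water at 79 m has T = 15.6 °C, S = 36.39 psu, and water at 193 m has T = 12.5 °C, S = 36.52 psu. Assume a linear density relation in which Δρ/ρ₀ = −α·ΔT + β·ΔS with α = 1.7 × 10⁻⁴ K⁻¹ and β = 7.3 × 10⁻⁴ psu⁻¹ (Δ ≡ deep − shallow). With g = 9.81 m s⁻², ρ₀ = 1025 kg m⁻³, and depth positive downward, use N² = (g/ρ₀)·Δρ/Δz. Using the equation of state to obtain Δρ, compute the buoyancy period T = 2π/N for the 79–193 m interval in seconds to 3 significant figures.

859 s

ΔT = -3.1 K, ΔS = +0.13 psu (deep − shallow).
Δρ/ρ₀ = −αΔT + βΔS = 5.27 × 10⁻⁴ + 9.49 × 10⁻⁵ = 6.219 × 10⁻⁴, so Δρ ≈ 0.6374 kg m⁻³.
N² = (g/ρ₀)·Δρ/Δz = g·(Δρ/ρ₀)/Δz = 9.81 × 6.219 × 10⁻⁴ / 114 = 5.3516 × 10⁻⁵ s⁻².
N = √(5.3516 × 10⁻⁵) = 7.3155 × 10⁻³ rad s⁻¹ → T = 2π/N = 858.89 s ≈ 859 s.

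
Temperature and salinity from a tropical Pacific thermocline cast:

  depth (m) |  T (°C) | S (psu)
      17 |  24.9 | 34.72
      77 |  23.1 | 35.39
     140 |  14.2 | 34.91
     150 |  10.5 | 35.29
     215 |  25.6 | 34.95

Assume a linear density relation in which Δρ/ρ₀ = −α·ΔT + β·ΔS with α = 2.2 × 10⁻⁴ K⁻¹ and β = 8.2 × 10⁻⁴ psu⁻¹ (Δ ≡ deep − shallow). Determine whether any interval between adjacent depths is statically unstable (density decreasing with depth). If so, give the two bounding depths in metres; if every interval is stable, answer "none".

150–215 m

Evaluate Δρ/ρ₀ = −αΔT + βΔS across each adjacent pair:
  17–77 m: −αΔT+βΔS = −(2.2 × 10⁻⁴)(-1.8)+(8.2 × 10⁻⁴)(+0.67) = 9.5 × 10⁻⁴ → stable
  77–140 m: −αΔT+βΔS = −(2.2 × 10⁻⁴)(-8.9)+(8.2 × 10⁻⁴)(-0.48) = 1.6 × 10⁻³ → stable
  140–150 m: −αΔT+βΔS = −(2.2 × 10⁻⁴)(-3.7)+(8.2 × 10⁻⁴)(+0.38) = 1.1 × 10⁻³ → stable
  150–215 m: −αΔT+βΔS = −(2.2 × 10⁻⁴)(+15.1)+(8.2 × 10⁻⁴)(-0.34) = -3.6 × 10⁻³ → UNSTABLE
The 150–215 m interval has Δρ < 0: lighter water underlies denser water.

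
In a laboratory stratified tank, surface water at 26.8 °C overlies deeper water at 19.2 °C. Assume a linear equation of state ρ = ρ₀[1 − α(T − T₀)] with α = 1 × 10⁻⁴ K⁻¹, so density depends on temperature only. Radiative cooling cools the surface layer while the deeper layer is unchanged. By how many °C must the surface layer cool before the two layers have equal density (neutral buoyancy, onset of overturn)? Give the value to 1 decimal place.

7.6 °C

With temperature the only control, equal density requires T_surf′ = T_deep.
T_surf′ = 19.2 °C.
Cooling required: 26.8 − 19.2 = 7.6 °C.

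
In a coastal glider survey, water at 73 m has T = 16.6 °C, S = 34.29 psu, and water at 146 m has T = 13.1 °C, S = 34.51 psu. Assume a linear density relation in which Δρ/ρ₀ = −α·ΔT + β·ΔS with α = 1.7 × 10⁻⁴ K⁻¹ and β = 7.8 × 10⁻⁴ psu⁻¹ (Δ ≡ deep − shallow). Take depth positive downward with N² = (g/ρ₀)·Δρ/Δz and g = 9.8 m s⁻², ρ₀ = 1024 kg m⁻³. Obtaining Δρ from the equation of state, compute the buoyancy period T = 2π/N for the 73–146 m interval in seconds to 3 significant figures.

ΔT = -3.5 K, ΔS = +0.22 psu (deep − shallow).
Δρ/ρ₀ = −αΔT + βΔS = 5.95 × 10⁻⁴ + 1.716 × 10⁻⁴ = 7.666 × 10⁻⁴, so Δρ ≈ 0.7850 kg m⁻³.
N² = (g/ρ₀)·Δρ/Δz = g·(Δρ/ρ₀)/Δz = 9.8 × 7.666 × 10⁻⁴ / 73 = 1.0291 × 10⁻⁴ s⁻².
N = √(1.0291 × 10⁻⁴) = 0.010144 rad s⁻¹ → T = 2π/N = 619.40 s ≈ 619 s.

619 s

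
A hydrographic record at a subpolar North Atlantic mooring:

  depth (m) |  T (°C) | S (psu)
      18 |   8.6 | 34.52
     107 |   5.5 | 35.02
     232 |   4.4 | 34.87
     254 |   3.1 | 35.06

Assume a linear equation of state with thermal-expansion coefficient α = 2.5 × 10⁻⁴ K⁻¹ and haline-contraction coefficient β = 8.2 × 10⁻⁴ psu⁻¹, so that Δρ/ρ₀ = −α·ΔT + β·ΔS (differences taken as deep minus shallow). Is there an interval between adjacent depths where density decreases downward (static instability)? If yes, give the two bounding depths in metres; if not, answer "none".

Evaluate Δρ/ρ₀ = −αΔT + βΔS across each adjacent pair:
  18–107 m: −αΔT+βΔS = −(2.5 × 10⁻⁴)(-3.1)+(8.2 × 10⁻⁴)(+0.50) = 1.2 × 10⁻³ → stable
  107–232 m: −αΔT+βΔS = −(2.5 × 10⁻⁴)(-1.1)+(8.2 × 10⁻⁴)(-0.15) = 1.5 × 10⁻⁴ → stable
  232–254 m: −αΔT+βΔS = −(2.5 × 10⁻⁴)(-1.3)+(8.2 × 10⁻⁴)(+0.19) = 4.8 × 10⁻⁴ → stable
Every interval has Δρ > 0: the column is stably stratified throughout.

none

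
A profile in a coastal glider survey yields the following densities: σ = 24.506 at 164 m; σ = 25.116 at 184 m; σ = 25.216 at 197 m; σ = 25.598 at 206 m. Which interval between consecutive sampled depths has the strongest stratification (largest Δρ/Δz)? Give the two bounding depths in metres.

Compute the density gradient over each adjacent pair:
  164–184 m: Δρ/Δz = 0.610/20 = 0.030 kg m⁻⁴
  184–197 m: Δρ/Δz = 0.100/13 = 7.7 × 10⁻³ kg m⁻⁴
  197–206 m: Δρ/Δz = 0.382/9 = 0.042 kg m⁻⁴
The largest gradient is in the 197–206 m interval — the pycnocline.

197–206 m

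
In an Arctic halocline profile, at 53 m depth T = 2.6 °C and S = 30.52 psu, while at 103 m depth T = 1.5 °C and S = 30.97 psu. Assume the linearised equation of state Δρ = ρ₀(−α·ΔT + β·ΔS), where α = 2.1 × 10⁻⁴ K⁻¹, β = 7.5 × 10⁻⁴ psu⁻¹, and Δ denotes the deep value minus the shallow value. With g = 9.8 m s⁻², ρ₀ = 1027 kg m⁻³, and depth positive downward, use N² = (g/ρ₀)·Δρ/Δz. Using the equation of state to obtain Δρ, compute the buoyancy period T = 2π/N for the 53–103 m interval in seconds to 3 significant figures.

ΔT = -1.1 K, ΔS = +0.45 psu (deep − shallow).
Δρ/ρ₀ = −αΔT + βΔS = 2.31 × 10⁻⁴ + 3.375 × 10⁻⁴ = 5.685 × 10⁻⁴, so Δρ ≈ 0.5838 kg m⁻³.
N² = (g/ρ₀)·Δρ/Δz = g·(Δρ/ρ₀)/Δz = 9.8 × 5.685 × 10⁻⁴ / 50 = 1.1143 × 10⁻⁴ s⁻².
N = √(1.1143 × 10⁻⁴) = 0.010556 rad s⁻¹ → T = 2π/N = 595.22 s ≈ 595 s.

595 s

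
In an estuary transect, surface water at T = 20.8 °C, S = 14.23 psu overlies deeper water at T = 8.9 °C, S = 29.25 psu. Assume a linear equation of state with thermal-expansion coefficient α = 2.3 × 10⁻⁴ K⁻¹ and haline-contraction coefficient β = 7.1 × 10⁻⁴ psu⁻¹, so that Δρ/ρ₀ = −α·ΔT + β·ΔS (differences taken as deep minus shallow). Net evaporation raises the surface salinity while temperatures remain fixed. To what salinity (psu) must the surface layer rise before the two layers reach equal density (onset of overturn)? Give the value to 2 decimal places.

33.10 psu

Neutral buoyancy requires −α(T_deep − T_surf) + β(S_deep − S_surf′) = 0.
S_surf′ = S_deep − (α/β)·ΔT = 29.25 − (2.3 × 10⁻⁴/7.1 × 10⁻⁴)·(-11.9) = 33.1049 psu.
Increase required: 33.1049 − 14.23 = 18.8749 psu.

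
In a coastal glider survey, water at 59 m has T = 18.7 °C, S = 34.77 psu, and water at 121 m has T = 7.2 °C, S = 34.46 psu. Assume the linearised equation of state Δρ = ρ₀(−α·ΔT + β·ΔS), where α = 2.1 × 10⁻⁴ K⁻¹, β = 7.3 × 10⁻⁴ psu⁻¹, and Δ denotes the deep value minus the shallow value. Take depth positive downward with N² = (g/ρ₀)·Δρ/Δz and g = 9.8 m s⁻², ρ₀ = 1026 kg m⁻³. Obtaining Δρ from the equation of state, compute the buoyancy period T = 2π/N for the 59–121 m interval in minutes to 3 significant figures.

ΔT = -11.5 K, ΔS = -0.31 psu (deep − shallow).
Δρ/ρ₀ = −αΔT + βΔS = 2.415 × 10⁻³ − 2.263 × 10⁻⁴ = 2.1887 × 10⁻³, so Δρ ≈ 2.246 kg m⁻³.
N² = (g/ρ₀)·Δρ/Δz = g·(Δρ/ρ₀)/Δz = 9.8 × 2.1887 × 10⁻³ / 62 = 3.4596 × 10⁻⁴ s⁻².
N = √(3.4596 × 10⁻⁴) = 0.018600 rad s⁻¹ → T = 2π/N = 337.81 s = 5.6302 min ≈ 5.63 min.

5.63 min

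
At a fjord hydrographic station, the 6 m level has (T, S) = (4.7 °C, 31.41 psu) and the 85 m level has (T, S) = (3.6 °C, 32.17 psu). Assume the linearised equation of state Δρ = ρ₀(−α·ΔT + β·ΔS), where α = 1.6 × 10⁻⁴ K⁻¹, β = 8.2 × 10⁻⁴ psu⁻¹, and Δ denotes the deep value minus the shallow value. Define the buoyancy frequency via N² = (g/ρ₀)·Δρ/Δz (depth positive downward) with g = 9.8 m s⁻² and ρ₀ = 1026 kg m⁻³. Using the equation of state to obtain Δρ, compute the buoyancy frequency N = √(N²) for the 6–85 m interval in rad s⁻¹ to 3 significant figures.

ΔT = -1.1 K, ΔS = +0.76 psu (deep − shallow).
Δρ/ρ₀ = −αΔT + βΔS = 1.76 × 10⁻⁴ + 6.232 × 10⁻⁴ = 7.992 × 10⁻⁴, so Δρ ≈ 0.8200 kg m⁻³.
N² = (g/ρ₀)·Δρ/Δz = g·(Δρ/ρ₀)/Δz = 9.8 × 7.992 × 10⁻⁴ / 79 = 9.9141 × 10⁻⁵ s⁻².
N = √(9.9141 × 10⁻⁵) = 9.9570 × 10⁻³ rad s⁻¹ ≈ 9.96 × 10⁻³ rad s⁻¹.

9.96 × 10⁻³ rad s⁻¹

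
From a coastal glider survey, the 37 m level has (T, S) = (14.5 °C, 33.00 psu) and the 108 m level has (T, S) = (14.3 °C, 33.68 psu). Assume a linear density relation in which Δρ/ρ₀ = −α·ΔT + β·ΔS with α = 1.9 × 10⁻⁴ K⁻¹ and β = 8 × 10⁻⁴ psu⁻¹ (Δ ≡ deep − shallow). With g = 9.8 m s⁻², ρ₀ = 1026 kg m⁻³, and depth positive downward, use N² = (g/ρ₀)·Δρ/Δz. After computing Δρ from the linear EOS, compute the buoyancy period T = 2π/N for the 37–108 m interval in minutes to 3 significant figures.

11.7 min

ΔT = -0.2 K, ΔS = +0.68 psu (deep − shallow).
Δρ/ρ₀ = −αΔT + βΔS = 3.80 × 10⁻⁵ + 5.44 × 10⁻⁴ = 5.82 × 10⁻⁴, so Δρ ≈ 0.5971 kg m⁻³.
N² = (g/ρ₀)·Δρ/Δz = g·(Δρ/ρ₀)/Δz = 9.8 × 5.82 × 10⁻⁴ / 71 = 8.0332 × 10⁻⁵ s⁻².
N = √(8.0332 × 10⁻⁵) = 8.9628 × 10⁻³ rad s⁻¹ → T = 2π/N = 701.03 s = 11.684 min ≈ 11.7 min.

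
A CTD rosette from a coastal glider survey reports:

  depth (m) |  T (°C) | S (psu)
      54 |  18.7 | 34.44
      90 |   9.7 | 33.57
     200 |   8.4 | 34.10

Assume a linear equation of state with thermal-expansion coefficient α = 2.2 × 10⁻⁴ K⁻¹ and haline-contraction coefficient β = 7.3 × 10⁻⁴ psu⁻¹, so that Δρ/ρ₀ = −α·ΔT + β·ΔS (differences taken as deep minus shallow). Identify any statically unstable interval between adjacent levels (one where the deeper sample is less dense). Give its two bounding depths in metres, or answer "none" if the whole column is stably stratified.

none

Evaluate Δρ/ρ₀ = −αΔT + βΔS across each adjacent pair:
  54–90 m: −αΔT+βΔS = −(2.2 × 10⁻⁴)(-9.0)+(7.3 × 10⁻⁴)(-0.87) = 1.3 × 10⁻³ → stable
  90–200 m: −αΔT+βΔS = −(2.2 × 10⁻⁴)(-1.3)+(7.3 × 10⁻⁴)(+0.53) = 6.7 × 10⁻⁴ → stable
Every interval has Δρ > 0: the column is stably stratified throughout.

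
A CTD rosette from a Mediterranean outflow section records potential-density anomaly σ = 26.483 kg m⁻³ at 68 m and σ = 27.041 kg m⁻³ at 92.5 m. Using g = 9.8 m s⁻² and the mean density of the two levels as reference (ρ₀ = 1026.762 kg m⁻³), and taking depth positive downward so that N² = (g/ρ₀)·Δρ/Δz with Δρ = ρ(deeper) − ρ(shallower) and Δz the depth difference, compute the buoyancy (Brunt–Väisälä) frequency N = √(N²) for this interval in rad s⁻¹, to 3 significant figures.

0.0147 rad s⁻¹

Δρ = 1027.041 − 1026.483 = 0.558 kg m⁻³ over Δz = 92.5 − 68 = 24.5 m.
N² = (9.8/1026.762) × (0.558/24.5) = 2.1738 × 10⁻⁴ s⁻².
N = √(2.1738 × 10⁻⁴) = 0.014744 rad s⁻¹ ≈ 0.0147 rad s⁻¹.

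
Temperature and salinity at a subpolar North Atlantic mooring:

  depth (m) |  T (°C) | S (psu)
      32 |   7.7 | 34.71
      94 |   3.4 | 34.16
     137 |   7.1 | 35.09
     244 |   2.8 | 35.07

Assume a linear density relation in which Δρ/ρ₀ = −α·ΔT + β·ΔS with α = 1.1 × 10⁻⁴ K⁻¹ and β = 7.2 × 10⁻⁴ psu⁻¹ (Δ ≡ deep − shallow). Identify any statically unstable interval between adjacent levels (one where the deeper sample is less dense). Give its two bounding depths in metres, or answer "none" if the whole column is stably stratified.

Evaluate Δρ/ρ₀ = −αΔT + βΔS across each adjacent pair:
  32–94 m: −αΔT+βΔS = −(1.1 × 10⁻⁴)(-4.3)+(7.2 × 10⁻⁴)(-0.55) = 7.7 × 10⁻⁵ → stable
  94–137 m: −αΔT+βΔS = −(1.1 × 10⁻⁴)(+3.7)+(7.2 × 10⁻⁴)(+0.93) = 2.6 × 10⁻⁴ → stable
  137–244 m: −αΔT+βΔS = −(1.1 × 10⁻⁴)(-4.3)+(7.2 × 10⁻⁴)(-0.02) = 4.6 × 10⁻⁴ → stable
Every interval has Δρ > 0: the column is stably stratified throughout.

none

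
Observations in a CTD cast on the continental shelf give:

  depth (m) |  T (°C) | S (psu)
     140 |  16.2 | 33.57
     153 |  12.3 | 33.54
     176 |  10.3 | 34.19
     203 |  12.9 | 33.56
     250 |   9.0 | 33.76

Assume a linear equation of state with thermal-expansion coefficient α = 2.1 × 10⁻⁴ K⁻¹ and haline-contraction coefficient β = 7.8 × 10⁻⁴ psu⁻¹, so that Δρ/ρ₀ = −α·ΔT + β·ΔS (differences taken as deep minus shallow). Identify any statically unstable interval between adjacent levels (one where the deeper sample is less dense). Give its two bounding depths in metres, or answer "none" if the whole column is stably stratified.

Evaluate Δρ/ρ₀ = −αΔT + βΔS across each adjacent pair:
  140–153 m: −αΔT+βΔS = −(2.1 × 10⁻⁴)(-3.9)+(7.8 × 10⁻⁴)(-0.03) = 8.0 × 10⁻⁴ → stable
  153–176 m: −αΔT+βΔS = −(2.1 × 10⁻⁴)(-2.0)+(7.8 × 10⁻⁴)(+0.65) = 9.3 × 10⁻⁴ → stable
  176–203 m: −αΔT+βΔS = −(2.1 × 10⁻⁴)(+2.6)+(7.8 × 10⁻⁴)(-0.63) = -1.0 × 10⁻³ → UNSTABLE
  203–250 m: −αΔT+βΔS = −(2.1 × 10⁻⁴)(-3.9)+(7.8 × 10⁻⁴)(+0.20) = 9.8 × 10⁻⁴ → stable
The 176–203 m interval has Δρ < 0: lighter water underlies denser water.

176–203 m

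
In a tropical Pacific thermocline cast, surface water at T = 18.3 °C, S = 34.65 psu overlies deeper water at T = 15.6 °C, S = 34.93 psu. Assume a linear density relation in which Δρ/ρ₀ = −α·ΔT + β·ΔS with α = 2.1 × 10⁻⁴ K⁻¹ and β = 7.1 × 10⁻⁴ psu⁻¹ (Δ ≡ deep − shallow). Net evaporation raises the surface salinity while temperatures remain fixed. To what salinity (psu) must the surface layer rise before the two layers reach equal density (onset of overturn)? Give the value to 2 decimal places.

35.73 psu

Neutral buoyancy requires −α(T_deep − T_surf) + β(S_deep − S_surf′) = 0.
S_surf′ = S_deep − (α/β)·ΔT = 34.93 − (2.1 × 10⁻⁴/7.1 × 10⁻⁴)·(-2.7) = 35.7286 psu.
Increase required: 35.7286 − 34.65 = 1.0786 psu.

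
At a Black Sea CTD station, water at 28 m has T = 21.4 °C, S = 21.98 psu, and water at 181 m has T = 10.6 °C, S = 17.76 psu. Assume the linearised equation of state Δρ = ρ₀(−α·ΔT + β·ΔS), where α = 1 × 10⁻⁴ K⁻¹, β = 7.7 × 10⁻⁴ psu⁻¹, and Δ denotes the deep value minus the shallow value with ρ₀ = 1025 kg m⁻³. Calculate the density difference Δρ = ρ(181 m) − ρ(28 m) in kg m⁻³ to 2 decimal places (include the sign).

-2.22 kg m⁻³

ΔT = -10.8 K, ΔS = -4.22 psu (deep − shallow).
Δρ/ρ₀ = −(1 × 10⁻⁴)(-10.8) + (7.7 × 10⁻⁴)(-4.22) = -2.1694 × 10⁻³.
Δρ = 1025 × (-2.1694 × 10⁻³) = -2.22 kg m⁻³.
Negative Δρ: lighter below, statically unstable.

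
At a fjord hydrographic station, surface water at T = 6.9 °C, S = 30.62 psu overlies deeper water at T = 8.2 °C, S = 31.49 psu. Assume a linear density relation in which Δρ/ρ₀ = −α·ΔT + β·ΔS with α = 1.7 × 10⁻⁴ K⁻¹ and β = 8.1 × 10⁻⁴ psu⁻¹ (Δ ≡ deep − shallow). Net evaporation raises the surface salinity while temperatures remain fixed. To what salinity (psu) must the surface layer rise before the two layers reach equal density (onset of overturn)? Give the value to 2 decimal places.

Neutral buoyancy requires −α(T_deep − T_surf) + β(S_deep − S_surf′) = 0.
S_surf′ = S_deep − (α/β)·ΔT = 31.49 − (1.7 × 10⁻⁴/8.1 × 10⁻⁴)·(+1.3) = 31.2172 psu.
Increase required: 31.2172 − 30.62 = 0.5972 psu.

31.22 psu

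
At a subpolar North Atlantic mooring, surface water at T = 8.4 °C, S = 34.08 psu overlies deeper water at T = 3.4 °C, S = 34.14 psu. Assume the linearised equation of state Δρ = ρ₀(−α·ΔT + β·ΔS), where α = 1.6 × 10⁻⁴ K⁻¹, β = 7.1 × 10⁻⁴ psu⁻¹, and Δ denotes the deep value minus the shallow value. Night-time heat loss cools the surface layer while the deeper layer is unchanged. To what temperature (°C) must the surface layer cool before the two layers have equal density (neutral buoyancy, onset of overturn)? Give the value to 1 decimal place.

Neutral buoyancy requires Δρ = 0, i.e. −α(T_deep − T_surf′) + β(S_deep − S_surf) = 0.
T_surf′ = T_deep − (β/α)·ΔS = 3.4 − (7.1 × 10⁻⁴/1.6 × 10⁻⁴)·(+0.06) = 3.134 °C.
Cooling required: 8.4 − (3.134) = 5.266 °C.

3.1 °C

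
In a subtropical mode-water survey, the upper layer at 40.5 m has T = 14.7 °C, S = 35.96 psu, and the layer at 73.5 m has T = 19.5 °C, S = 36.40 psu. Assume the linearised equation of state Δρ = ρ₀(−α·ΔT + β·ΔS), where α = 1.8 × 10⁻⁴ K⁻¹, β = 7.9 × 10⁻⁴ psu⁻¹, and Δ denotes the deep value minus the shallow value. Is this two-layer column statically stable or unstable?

ΔT = 19.5 − 14.7 = +4.8 K and ΔS = 36.40 − 35.96 = +0.44 psu (deep − shallow).
−αΔT = -8.64 × 10⁻⁴; βΔS = 3.476 × 10⁻⁴; sum Δρ/ρ₀ = -5.164 × 10⁻⁴.
Δρ/ρ₀ < 0, so Δρ < 0: deeper water is lighter → statically unstable; the column would overturn.

unstable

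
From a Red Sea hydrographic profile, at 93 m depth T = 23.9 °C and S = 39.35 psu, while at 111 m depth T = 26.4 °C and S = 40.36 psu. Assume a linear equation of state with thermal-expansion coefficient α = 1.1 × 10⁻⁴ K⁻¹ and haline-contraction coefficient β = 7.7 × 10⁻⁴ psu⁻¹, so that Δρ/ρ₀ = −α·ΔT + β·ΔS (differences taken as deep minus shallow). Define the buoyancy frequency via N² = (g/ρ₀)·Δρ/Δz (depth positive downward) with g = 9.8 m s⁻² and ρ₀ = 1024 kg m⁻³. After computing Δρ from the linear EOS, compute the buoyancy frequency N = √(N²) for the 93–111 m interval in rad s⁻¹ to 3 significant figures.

0.0165 rad s⁻¹

ΔT = +2.5 K, ΔS = +1.01 psu (deep − shallow).
Δρ/ρ₀ = −αΔT + βΔS = -2.75 × 10⁻⁴ + 7.777 × 10⁻⁴ = 5.027 × 10⁻⁴, so Δρ ≈ 0.5148 kg m⁻³.
N² = (g/ρ₀)·Δρ/Δz = g·(Δρ/ρ₀)/Δz = 9.8 × 5.027 × 10⁻⁴ / 18 = 2.7369 × 10⁻⁴ s⁻².
N = √(2.7369 × 10⁻⁴) = 0.016544 rad s⁻¹ ≈ 0.0165 rad s⁻¹.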